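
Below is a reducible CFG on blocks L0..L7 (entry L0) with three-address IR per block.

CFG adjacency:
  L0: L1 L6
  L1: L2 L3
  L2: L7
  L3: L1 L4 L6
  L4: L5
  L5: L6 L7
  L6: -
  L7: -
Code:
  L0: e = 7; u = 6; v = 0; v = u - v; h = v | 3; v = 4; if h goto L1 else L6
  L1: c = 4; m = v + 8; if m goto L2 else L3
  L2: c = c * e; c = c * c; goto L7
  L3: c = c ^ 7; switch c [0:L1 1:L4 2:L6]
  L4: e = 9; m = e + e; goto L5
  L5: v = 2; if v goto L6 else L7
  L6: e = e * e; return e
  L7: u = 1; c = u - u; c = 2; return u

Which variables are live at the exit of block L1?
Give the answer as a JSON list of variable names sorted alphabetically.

Answer: ["c", "e", "v"]

Derivation:
def/use:
  L0: def={e,h,u,v} ue=∅
  L1: def={c,m} ue={v}
  L2: def={c} ue={c,e}
  L3: def={c} ue={c}
  L4: def={e,m} ue=∅
  L5: def={v} ue=∅
  L6: def={e} ue={e}
  L7: def={c,u} ue=∅

Liveness:
  L0 li=∅ lo={e,v}
  L1 li={e,v} lo={c,e,v}
  L2 li={c,e} lo=∅
  L3 li={c,e,v} lo={e,v}
  L4 li=∅ lo={e}
  L5 li={e} lo={e}
  L6 li={e} lo=∅
  L7 li=∅ lo=∅

live-out(L1) = ["c", "e", "v"]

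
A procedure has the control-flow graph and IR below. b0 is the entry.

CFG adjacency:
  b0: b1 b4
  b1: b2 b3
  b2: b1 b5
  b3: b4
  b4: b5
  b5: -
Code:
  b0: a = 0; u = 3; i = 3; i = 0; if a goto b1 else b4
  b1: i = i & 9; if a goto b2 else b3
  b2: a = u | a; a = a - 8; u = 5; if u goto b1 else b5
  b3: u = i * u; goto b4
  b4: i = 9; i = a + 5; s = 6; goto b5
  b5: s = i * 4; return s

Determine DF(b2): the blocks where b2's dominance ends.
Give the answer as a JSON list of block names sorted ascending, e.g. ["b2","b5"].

Answer: ["b1", "b5"]

Analysis:
idom tree: b1←b0 b2←b1 b3←b1 b4←b0 b5←b0
Dom at joins:
  b1: preds {b0,b2}: {b0} ∩ {b0,b1,b2} = {b0}; idom=b0
  b4: preds {b0,b3}: {b0} ∩ {b0,b1,b3} = {b0}; idom=b0
  b5: preds {b2,b4}: {b0,b1,b2} ∩ {b0,b4} = {b0}; idom=b0

Frontier:
  b1←b0: walk · to b0
  b1←b2: walk b2→b1 to b0
  b4←b0: walk · to b0
  b4←b3: walk b3→b1 to b0
  b5←b2: walk b2→b1 to b0
  b5←b4: walk b4 to b0
  b0: DF=∅
  b1: DF={b1,b4,b5}
  b2: DF={b1,b5}
  b3: DF={b4}
  b4: DF={b5}
  b5: DF=∅

DF(b2) = ["b1", "b5"]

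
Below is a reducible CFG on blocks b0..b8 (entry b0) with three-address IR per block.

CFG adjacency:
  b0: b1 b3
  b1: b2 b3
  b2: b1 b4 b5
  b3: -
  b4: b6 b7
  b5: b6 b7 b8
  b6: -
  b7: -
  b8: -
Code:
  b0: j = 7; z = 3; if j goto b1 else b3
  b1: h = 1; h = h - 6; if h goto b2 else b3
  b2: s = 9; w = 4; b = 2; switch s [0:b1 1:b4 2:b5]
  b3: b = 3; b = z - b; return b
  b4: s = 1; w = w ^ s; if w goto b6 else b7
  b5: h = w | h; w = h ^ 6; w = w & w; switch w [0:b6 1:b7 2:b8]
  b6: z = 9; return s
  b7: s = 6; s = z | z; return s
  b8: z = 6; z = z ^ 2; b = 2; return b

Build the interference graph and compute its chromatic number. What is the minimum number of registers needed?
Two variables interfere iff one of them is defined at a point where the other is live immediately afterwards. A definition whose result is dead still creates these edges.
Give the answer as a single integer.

Answer: 5

Derivation:
Block summaries:
  b0: {j,z} / ∅
  b1: {h} / ∅
  b2: {b,s,w} / ∅
  b3: {b} / {z}
  b4: {s,w} / {w}
  b5: {h,w} / {h,w}
  b6: {z} / {s}
  b7: {s} / {z}
  b8: {b,z} / ∅

Liveness:
  b0: in=∅ out={z}
  b1: in={z} out={h,z}
  b2: in={h,z} out={h,s,w,z}
  b3: in={z} out=∅
  b4: in={w,z} out={s,z}
  b5: in={h,s,w,z} out={s,z}
  b6: in={s} out=∅
  b7: in={z} out=∅
  b8: in=∅ out=∅

Interfere edges:
  b: {h,s,w,z}
  h: {b,s,w,z}
  j: {z}
  s: {b,h,w,z}
  w: {b,h,s,z}
  z: {b,h,j,s,w}

Colouring:
  {b,h,s,w,z} pairwise interfere (5-clique) ⇒ χ ≥ 5
  5-colouring: r0={z}  r1={b,j}  r2={h}  r3={s}  r4={w}
  χ = 5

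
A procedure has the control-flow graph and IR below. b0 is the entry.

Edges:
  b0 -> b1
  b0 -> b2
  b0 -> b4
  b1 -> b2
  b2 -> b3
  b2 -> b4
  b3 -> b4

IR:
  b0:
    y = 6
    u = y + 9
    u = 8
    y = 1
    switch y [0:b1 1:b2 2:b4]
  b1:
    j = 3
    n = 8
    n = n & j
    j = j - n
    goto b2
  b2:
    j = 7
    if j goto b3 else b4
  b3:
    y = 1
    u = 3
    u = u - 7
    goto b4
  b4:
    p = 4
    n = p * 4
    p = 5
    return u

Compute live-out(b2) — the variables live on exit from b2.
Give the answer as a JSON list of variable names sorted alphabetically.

Per-block:
  b0 def {u,y} use ∅
  b1 def {j,n} use ∅
  b2 def {j} use ∅
  b3 def {u,y} use ∅
  b4 def {n,p} use {u}

Liveness:
  b0 li=∅ lo={u}
  b1 li={u} lo={u}
  b2 li={u} lo={u}
  b3 li=∅ lo={u}
  b4 li={u} lo=∅

live-out(b2) = ["u"]

Answer: ["u"]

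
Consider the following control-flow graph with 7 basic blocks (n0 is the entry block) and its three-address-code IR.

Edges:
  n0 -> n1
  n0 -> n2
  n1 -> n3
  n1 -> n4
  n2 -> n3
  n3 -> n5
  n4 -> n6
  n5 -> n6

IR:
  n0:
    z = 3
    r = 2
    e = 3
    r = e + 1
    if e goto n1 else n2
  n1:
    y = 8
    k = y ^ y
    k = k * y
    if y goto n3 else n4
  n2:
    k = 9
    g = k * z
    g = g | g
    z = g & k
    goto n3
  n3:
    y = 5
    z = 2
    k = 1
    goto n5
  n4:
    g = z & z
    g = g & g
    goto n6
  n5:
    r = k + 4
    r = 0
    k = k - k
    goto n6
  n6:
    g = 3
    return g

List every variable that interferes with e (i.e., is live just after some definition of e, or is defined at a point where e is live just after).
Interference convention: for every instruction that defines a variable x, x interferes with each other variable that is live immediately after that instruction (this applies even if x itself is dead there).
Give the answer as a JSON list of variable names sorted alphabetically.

Answer: ["r", "z"]

Derivation:
Block summaries:
  n0 def {e,r,z} use ∅
  n1 def {k,y} use ∅
  n2 def {g,k,z} use {z}
  n3 def {k,y,z} use ∅
  n4 def {g} use {z}
  n5 def {k,r} use {k}
  n6 def {g} use ∅

Liveness:
  n0: in=∅ out={z}
  n1: in={z} out={z}
  n2: in={z} out=∅
  n3: in=∅ out={k}
  n4: in={z} out=∅
  n5: in={k} out=∅
  n6: in=∅ out=∅

Interfere edges:
  e: {r,z}
  g: {k}
  k: {g,r,y,z}
  r: {e,k,z}
  y: {k,z}
  z: {e,k,r,y}

N(e) = ["r", "z"]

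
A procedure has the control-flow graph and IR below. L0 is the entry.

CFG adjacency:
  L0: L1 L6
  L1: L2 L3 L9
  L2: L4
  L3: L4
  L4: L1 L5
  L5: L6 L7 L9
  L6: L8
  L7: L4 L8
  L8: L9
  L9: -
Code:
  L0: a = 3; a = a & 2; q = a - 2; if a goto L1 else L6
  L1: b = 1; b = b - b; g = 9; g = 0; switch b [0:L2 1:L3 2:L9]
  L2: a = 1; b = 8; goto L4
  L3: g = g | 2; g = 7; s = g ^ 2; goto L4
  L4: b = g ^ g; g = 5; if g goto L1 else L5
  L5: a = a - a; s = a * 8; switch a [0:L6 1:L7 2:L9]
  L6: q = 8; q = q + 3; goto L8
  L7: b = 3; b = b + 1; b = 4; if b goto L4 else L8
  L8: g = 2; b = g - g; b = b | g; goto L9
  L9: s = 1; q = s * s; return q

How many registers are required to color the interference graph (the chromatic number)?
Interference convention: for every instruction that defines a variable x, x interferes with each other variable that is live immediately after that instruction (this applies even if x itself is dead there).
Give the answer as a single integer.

Answer: 3

Derivation:
def/use:
  L0: def={a,q} ue=∅
  L1: def={b,g} ue=∅
  L2: def={a,b} ue=∅
  L3: def={g,s} ue={g}
  L4: def={b,g} ue={g}
  L5: def={a,s} ue={a}
  L6: def={q} ue=∅
  L7: def={b} ue=∅
  L8: def={b,g} ue=∅
  L9: def={q,s} ue=∅

Liveness:
  L0: in=∅ out={a}
  L1: in={a} out={a,g}
  L2: in={g} out={a,g}
  L3: in={a,g} out={a,g}
  L4: in={a,g} out={a,g}
  L5: in={a,g} out={a,g}
  L6: in=∅ out=∅
  L7: in={a,g} out={a,g}
  L8: in=∅ out=∅
  L9: in=∅ out=∅

Interference:
  a — {b,g,q,s}
  b — {a,g}
  g — {a,b,s}
  q — {a}
  s — {a,g}

Registers:
  clique {a,b,g} ⇒ need ≥ 3
  assign a→c0 b→c2 g→c1 q→c1 s→c2 — no edge inside a register ⇒ χ ≤ 3
  χ = 3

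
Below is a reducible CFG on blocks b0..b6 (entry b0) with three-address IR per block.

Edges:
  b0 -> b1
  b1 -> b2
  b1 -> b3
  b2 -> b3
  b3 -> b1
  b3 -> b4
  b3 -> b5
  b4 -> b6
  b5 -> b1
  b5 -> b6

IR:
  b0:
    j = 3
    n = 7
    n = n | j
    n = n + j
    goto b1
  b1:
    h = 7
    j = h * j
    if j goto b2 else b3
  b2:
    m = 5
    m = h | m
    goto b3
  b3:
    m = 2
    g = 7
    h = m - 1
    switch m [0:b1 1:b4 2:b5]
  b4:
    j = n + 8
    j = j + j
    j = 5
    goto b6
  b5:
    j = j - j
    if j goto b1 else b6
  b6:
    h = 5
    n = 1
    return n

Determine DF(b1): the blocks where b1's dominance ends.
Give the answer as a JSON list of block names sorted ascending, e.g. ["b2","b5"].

idom tree: b1←b0 b2←b1 b3←b1 b4←b3 b5←b3 b6←b3
Join-block Dom:
  b1: preds {b0,b3,b5}: {b0} ∩ {b0,b1,b3} ∩ {b0,b1,b3,b5} = {b0}; idom=b0
  b3: preds {b1,b2}: {b0,b1} ∩ {b0,b1,b2} = {b0,b1}; idom=b1
  b6: preds {b4,b5}: {b0,b1,b3,b4} ∩ {b0,b1,b3,b5} = {b0,b1,b3}; idom=b3

DF walk-up:
  join b1 pred b0: · stop@b0
  join b1 pred b3: b3→b1 stop@b0
  join b1 pred b5: b5→b3→b1 stop@b0
  join b3 pred b1: · stop@b1
  join b3 pred b2: b2 stop@b1
  join b6 pred b4: b4 stop@b3
  join b6 pred b5: b5 stop@b3
  b0: DF=∅
  b1: DF={b1}
  b2: DF={b3}
  b3: DF={b1}
  b4: DF={b6}
  b5: DF={b1,b6}
  b6: DF=∅

DF(b1) = ["b1"]

Answer: ["b1"]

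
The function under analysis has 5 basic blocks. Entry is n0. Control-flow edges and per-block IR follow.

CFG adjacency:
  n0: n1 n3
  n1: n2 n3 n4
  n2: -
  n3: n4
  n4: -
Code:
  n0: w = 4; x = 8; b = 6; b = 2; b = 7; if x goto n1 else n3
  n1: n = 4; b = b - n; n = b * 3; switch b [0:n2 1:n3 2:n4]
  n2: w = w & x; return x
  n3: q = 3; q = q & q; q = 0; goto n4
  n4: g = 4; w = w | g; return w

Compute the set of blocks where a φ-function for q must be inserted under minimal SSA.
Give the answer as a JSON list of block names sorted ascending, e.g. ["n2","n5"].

idom tree: n1←n0 n2←n1 n3←n0 n4←n0
Join-block Dom:
  n3: preds {n0,n1}: {n0} ∩ {n0,n1} = {n0}; idom=n0
  n4: preds {n1,n3}: {n0,n1} ∩ {n0,n3} = {n0}; idom=n0

DF derivation:
  join n3 pred n0: · stop@n0
  join n3 pred n1: n1 stop@n0
  join n4 pred n1: n1 stop@n0
  join n4 pred n3: n3 stop@n0
  n0 → ∅
  n1 → {n3,n4}
  n2 → ∅
  n3 → {n4}
  n4 → ∅

φ for q: defs {n3}
  DF⁺ = {n4}

Answer: ["n4"]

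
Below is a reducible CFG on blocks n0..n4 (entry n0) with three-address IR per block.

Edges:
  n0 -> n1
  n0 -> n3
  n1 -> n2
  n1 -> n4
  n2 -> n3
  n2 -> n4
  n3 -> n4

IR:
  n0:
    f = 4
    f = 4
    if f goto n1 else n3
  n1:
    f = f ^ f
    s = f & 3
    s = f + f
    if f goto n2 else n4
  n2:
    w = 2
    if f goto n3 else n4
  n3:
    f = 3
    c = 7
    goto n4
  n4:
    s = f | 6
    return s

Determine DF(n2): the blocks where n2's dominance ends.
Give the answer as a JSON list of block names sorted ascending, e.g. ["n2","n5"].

idom tree: n1←n0 n2←n1 n3←n0 n4←n0
Dom at joins:
  n3: preds {n0,n2}: {n0} ∩ {n0,n1,n2} = {n0}; idom=n0
  n4: preds {n1,n2,n3}: {n0,n1} ∩ {n0,n1,n2} ∩ {n0,n3} = {n0}; idom=n0

Frontier:
  join n3 pred n0: · stop@n0
  join n3 pred n2: n2→n1 stop@n0
  join n4 pred n1: n1 stop@n0
  join n4 pred n2: n2→n1 stop@n0
  join n4 pred n3: n3 stop@n0
  n0 → ∅
  n1 → {n3,n4}
  n2 → {n3,n4}
  n3 → {n4}
  n4 → ∅

DF(n2) = ["n3", "n4"]

Answer: ["n3", "n4"]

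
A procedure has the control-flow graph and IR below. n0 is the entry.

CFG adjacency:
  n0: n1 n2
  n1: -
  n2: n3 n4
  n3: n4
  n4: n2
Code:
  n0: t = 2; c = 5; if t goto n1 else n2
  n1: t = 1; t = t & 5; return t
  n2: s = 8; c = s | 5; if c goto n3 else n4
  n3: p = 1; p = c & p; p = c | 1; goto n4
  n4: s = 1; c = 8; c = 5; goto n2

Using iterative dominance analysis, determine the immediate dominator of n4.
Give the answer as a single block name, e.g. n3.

Answer: n2

Derivation:
idom tree: n1←n0 n2←n0 n3←n2 n4←n2
Join-block Dom:
  n2: preds {n0,n4}: {n0} ∩ {n0,n2,n4} = {n0}; idom=n0
  n4: preds {n2,n3}: {n0,n2} ∩ {n0,n2,n3} = {n0,n2}; idom=n2

idom(n4) = n2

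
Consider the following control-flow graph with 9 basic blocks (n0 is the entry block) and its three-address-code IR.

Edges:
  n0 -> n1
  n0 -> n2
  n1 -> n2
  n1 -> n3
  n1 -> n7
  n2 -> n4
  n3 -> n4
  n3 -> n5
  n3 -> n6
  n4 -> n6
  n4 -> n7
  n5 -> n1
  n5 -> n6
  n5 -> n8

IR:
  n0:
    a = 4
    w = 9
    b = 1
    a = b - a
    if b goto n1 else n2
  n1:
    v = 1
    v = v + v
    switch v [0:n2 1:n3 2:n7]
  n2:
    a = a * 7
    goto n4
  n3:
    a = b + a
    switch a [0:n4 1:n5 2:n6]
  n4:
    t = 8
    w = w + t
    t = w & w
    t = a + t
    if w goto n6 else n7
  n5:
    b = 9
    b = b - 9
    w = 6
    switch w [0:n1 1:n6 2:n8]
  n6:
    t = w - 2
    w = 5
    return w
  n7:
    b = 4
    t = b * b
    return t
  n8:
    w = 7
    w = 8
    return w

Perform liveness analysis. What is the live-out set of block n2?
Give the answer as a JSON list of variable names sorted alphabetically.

def/use:
  n0: {a,b,w} / ∅
  n1: {v} / ∅
  n2: {a} / {a}
  n3: {a} / {a,b}
  n4: {t,w} / {a,w}
  n5: {b,w} / ∅
  n6: {t,w} / {w}
  n7: {b,t} / ∅
  n8: {w} / ∅

Liveness:
  n0 li=∅ lo={a,b,w}
  n1 li={a,b,w} lo={a,b,w}
  n2 li={a,w} lo={a,w}
  n3 li={a,b,w} lo={a,w}
  n4 li={a,w} lo={w}
  n5 li={a} lo={a,b,w}
  n6 li={w} lo=∅
  n7 li=∅ lo=∅
  n8 li=∅ lo=∅

live-out(n2) = ["a", "w"]

Answer: ["a", "w"]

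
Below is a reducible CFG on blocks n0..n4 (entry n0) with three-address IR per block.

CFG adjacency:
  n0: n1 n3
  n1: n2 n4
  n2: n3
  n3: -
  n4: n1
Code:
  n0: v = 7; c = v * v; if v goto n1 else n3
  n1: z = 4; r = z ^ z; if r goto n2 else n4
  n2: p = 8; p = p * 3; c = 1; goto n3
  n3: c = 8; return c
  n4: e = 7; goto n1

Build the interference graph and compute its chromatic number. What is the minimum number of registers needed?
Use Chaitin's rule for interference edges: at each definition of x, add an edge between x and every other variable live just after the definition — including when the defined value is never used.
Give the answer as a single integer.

Answer: 2

Working:
def/use:
  n0: def={c,v} ue=∅
  n1: def={r,z} ue=∅
  n2: def={c,p} ue=∅
  n3: def={c} ue=∅
  n4: def={e} ue=∅

Live sets:
  n0 li=∅ lo=∅
  n1 li=∅ lo=∅
  n2 li=∅ lo=∅
  n3 li=∅ lo=∅
  n4 li=∅ lo=∅

Interfere edges:
  c — {v}
  e — ∅
  p — ∅
  r — ∅
  v — {c}
  z — ∅

Registers:
  {c,v} pairwise interfere (2-clique) ⇒ χ ≥ 2
  assign c→r0 e→r0 p→r0 r→r0 v→r1 z→r0 — no edge inside a register ⇒ χ ≤ 2
  χ = 2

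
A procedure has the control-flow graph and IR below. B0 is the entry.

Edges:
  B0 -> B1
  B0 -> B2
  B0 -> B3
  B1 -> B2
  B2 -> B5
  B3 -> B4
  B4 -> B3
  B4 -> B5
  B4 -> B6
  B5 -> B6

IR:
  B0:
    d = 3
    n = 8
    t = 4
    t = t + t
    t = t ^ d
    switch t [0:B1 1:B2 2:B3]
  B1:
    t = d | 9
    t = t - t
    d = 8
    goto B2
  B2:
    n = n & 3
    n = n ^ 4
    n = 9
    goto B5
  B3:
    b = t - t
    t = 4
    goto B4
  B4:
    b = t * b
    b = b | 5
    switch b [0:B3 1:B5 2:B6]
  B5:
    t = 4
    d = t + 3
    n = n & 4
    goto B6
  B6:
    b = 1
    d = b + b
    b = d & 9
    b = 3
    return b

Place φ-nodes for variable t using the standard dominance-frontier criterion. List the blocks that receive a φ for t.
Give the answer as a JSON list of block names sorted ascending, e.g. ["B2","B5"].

idom tree: B1←B0 B2←B0 B3←B0 B4←B3 B5←B0 B6←B0
Dom at joins:
  B2: preds {B0,B1}: {B0} ∩ {B0,B1} = {B0}; idom=B0
  B3: preds {B0,B4}: {B0} ∩ {B0,B3,B4} = {B0}; idom=B0
  B5: preds {B2,B4}: {B0,B2} ∩ {B0,B3,B4} = {B0}; idom=B0
  B6: preds {B4,B5}: {B0,B3,B4} ∩ {B0,B5} = {B0}; idom=B0

Frontier:
  join B2 pred B0: · stop@B0
  join B2 pred B1: B1 stop@B0
  join B3 pred B0: · stop@B0
  join B3 pred B4: B4→B3 stop@B0
  join B5 pred B2: B2 stop@B0
  join B5 pred B4: B4→B3 stop@B0
  join B6 pred B4: B4→B3 stop@B0
  join B6 pred B5: B5 stop@B0
  B0 → ∅
  B1 → {B2}
  B2 → {B5}
  B3 → {B3,B5,B6}
  B4 → {B3,B5,B6}
  B5 → {B6}
  B6 → ∅

φ for t: defs {B0,B1,B3,B5}
  DF⁺ = {B2,B3,B5,B6}

Answer: ["B2", "B3", "B5", "B6"]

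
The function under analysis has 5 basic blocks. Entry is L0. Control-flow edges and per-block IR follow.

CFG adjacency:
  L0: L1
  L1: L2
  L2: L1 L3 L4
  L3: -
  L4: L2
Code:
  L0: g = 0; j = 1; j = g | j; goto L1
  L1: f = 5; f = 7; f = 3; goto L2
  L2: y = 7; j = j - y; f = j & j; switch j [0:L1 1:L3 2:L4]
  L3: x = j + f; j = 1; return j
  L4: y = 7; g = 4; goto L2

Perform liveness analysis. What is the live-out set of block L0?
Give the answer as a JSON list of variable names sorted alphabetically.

Answer: ["j"]

Derivation:
Per-block:
  L0 def {g,j} use ∅
  L1 def {f} use ∅
  L2 def {f,j,y} use {j}
  L3 def {j,x} use {f,j}
  L4 def {g,y} use ∅

Live sets:
  L0 li=∅ lo={j}
  L1 li={j} lo={j}
  L2 li={j} lo={f,j}
  L3 li={f,j} lo=∅
  L4 li={j} lo={j}

live-out(L0) = ["j"]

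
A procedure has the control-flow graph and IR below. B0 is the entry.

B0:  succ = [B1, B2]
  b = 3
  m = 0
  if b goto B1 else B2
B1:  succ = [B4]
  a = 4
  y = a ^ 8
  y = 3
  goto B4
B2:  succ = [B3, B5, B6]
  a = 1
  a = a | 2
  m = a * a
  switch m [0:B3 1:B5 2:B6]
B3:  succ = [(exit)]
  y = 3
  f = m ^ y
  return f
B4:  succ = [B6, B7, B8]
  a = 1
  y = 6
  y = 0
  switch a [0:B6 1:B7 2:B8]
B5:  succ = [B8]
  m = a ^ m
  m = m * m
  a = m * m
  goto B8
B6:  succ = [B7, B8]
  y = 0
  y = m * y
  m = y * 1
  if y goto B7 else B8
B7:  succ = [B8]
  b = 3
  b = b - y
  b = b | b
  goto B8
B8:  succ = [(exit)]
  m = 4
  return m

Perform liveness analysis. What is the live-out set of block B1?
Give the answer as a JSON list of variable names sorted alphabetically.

Block summaries:
  B0: {b,m} / ∅
  B1: {a,y} / ∅
  B2: {a,m} / ∅
  B3: {f,y} / {m}
  B4: {a,y} / ∅
  B5: {a,m} / {a,m}
  B6: {m,y} / {m}
  B7: {b} / {y}
  B8: {m} / ∅

Live sets:
  B0: in=∅ out={m}
  B1: in={m} out={m}
  B2: in=∅ out={a,m}
  B3: in={m} out=∅
  B4: in={m} out={m,y}
  B5: in={a,m} out=∅
  B6: in={m} out={y}
  B7: in={y} out=∅
  B8: in=∅ out=∅

live-out(B1) = ["m"]

Answer: ["m"]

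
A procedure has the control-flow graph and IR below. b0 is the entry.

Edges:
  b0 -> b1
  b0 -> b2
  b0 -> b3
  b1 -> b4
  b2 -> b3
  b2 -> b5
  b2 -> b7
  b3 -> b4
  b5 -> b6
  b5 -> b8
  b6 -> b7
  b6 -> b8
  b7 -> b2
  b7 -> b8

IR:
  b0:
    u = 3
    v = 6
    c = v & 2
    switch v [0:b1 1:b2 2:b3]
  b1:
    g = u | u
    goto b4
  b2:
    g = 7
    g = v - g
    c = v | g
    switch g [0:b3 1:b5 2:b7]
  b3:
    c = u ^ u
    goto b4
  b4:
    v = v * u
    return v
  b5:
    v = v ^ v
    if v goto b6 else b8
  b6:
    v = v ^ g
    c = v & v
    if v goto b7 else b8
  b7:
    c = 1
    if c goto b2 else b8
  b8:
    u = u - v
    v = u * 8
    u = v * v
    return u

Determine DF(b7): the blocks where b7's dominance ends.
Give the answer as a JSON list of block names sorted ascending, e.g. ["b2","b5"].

Answer: ["b2", "b8"]

Analysis:
idom tree: b1←b0 b2←b0 b3←b0 b4←b0 b5←b2 b6←b5 b7←b2 b8←b2
Dom∩ at merges:
  b2: preds {b0,b7}: {b0} ∩ {b0,b2,b7} = {b0}; idom=b0
  b3: preds {b0,b2}: {b0} ∩ {b0,b2} = {b0}; idom=b0
  b4: preds {b1,b3}: {b0,b1} ∩ {b0,b3} = {b0}; idom=b0
  b7: preds {b2,b6}: {b0,b2} ∩ {b0,b2,b5,b6} = {b0,b2}; idom=b2
  b8: preds {b5,b6,b7}: {b0,b2,b5} ∩ {b0,b2,b5,b6} ∩ {b0,b2,b7} = {b0,b2}; idom=b2

DF walk-up:
  b2←b0: walk · to b0
  b2←b7: walk b7→b2 to b0
  b3←b0: walk · to b0
  b3←b2: walk b2 to b0
  b4←b1: walk b1 to b0
  b4←b3: walk b3 to b0
  b7←b2: walk · to b2
  b7←b6: walk b6→b5 to b2
  b8←b5: walk b5 to b2
  b8←b6: walk b6→b5 to b2
  b8←b7: walk b7 to b2
  b0: DF=∅
  b1: DF={b4}
  b2: DF={b2,b3}
  b3: DF={b4}
  b4: DF=∅
  b5: DF={b7,b8}
  b6: DF={b7,b8}
  b7: DF={b2,b8}
  b8: DF=∅

DF(b7) = ["b2", "b8"]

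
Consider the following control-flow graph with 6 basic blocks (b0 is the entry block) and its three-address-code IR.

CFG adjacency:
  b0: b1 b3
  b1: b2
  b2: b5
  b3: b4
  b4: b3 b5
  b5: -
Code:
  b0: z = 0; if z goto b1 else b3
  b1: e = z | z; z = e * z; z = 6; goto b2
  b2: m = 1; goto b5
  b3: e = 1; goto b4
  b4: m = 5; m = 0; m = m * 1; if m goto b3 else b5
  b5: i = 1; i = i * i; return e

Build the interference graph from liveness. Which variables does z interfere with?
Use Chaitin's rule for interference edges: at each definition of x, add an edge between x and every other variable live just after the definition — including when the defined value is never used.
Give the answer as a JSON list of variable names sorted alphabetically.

Per-block:
  b0: {z} / ∅
  b1: {e,z} / {z}
  b2: {m} / ∅
  b3: {e} / ∅
  b4: {m} / ∅
  b5: {i} / {e}

Live sets:
  live b0: ∅→{z}
  live b1: {z}→{e}
  live b2: {e}→{e}
  live b3: ∅→{e}
  live b4: {e}→{e}
  live b5: {e}→∅

Interfere edges:
  e — {i,m,z}
  i — {e}
  m — {e}
  z — {e}

N(z) = ["e"]

Answer: ["e"]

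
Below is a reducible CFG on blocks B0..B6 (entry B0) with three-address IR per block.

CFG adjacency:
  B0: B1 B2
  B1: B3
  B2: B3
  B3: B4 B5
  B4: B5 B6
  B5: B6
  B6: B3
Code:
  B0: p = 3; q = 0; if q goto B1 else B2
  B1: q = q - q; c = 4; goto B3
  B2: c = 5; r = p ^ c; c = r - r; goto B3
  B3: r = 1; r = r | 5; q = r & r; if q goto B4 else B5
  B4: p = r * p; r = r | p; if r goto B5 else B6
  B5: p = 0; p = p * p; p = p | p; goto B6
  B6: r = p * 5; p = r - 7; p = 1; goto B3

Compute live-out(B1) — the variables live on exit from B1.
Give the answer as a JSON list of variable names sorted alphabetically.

Answer: ["p"]

Working:
def/use:
  B0: {p,q} / ∅
  B1: {c,q} / {q}
  B2: {c,r} / {p}
  B3: {q,r} / ∅
  B4: {p,r} / {p,r}
  B5: {p} / ∅
  B6: {p,r} / {p}

Liveness:
  B0: in=∅ out={p,q}
  B1: in={p,q} out={p}
  B2: in={p} out={p}
  B3: in={p} out={p,r}
  B4: in={p,r} out={p}
  B5: in=∅ out={p}
  B6: in={p} out={p}

live-out(B1) = ["p"]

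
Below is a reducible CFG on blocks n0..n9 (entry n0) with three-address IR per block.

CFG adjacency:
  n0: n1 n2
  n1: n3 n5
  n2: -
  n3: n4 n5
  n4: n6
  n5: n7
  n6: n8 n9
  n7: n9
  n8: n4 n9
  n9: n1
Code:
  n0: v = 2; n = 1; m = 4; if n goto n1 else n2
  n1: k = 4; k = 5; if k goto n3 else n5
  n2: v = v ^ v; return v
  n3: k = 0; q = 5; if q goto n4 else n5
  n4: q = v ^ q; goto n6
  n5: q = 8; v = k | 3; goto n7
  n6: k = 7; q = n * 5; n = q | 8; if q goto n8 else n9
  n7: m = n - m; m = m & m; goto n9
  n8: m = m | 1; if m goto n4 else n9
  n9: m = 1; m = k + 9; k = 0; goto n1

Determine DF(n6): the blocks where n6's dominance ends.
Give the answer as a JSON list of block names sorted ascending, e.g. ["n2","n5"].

idom tree: n1←n0 n2←n0 n3←n1 n4←n3 n5←n1 n6←n4 n7←n5 n8←n6 n9←n1
Join-block Dom:
  n1: preds {n0,n9}: {n0} ∩ {n0,n1,n9} = {n0}; idom=n0
  n4: preds {n3,n8}: {n0,n1,n3} ∩ {n0,n1,n3,n4,n6,n8} = {n0,n1,n3}; idom=n3
  n5: preds {n1,n3}: {n0,n1} ∩ {n0,n1,n3} = {n0,n1}; idom=n1
  n9: preds {n6,n7,n8}: {n0,n1,n3,n4,n6} ∩ {n0,n1,n5,n7} ∩ {n0,n1,n3,n4,n6,n8} = {n0,n1}; idom=n1

DF walk-up:
  n1←n0: walk · to n0
  n1←n9: walk n9→n1 to n0
  n4←n3: walk · to n3
  n4←n8: walk n8→n6→n4 to n3
  n5←n1: walk · to n1
  n5←n3: walk n3 to n1
  n9←n6: walk n6→n4→n3 to n1
  n9←n7: walk n7→n5 to n1
  n9←n8: walk n8→n6→n4→n3 to n1
  n0 → ∅
  n1 → {n1}
  n2 → ∅
  n3 → {n5,n9}
  n4 → {n4,n9}
  n5 → {n9}
  n6 → {n4,n9}
  n7 → {n9}
  n8 → {n4,n9}
  n9 → {n1}

DF(n6) = ["n4", "n9"]

Answer: ["n4", "n9"]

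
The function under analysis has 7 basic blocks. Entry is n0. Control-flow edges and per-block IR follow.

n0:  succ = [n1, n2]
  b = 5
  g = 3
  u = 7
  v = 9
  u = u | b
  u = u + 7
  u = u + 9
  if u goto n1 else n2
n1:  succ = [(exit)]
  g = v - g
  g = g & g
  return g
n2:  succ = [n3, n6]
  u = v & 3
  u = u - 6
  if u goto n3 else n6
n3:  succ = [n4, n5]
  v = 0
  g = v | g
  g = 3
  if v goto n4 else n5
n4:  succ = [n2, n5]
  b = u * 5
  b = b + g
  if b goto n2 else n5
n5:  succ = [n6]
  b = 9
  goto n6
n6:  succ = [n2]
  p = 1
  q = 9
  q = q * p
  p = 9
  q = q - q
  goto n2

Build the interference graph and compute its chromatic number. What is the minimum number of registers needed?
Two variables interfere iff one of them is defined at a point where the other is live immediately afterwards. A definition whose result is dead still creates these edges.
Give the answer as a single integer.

Block summaries:
  n0: {b,g,u,v} / ∅
  n1: {g} / {g,v}
  n2: {u} / {v}
  n3: {g,v} / {g}
  n4: {b} / {g,u}
  n5: {b} / ∅
  n6: {p,q} / ∅

Live sets:
  n0: in=∅ out={g,v}
  n1: in={g,v} out=∅
  n2: in={g,v} out={g,u,v}
  n3: in={g,u} out={g,u,v}
  n4: in={g,u,v} out={g,v}
  n5: in={g,v} out={g,v}
  n6: in={g,v} out={g,v}

Interference:
  b: {g,u,v}
  g: {b,p,q,u,v}
  p: {g,q,v}
  q: {g,p,v}
  u: {b,g,v}
  v: {b,g,p,q,u}

Registers:
  lower bound: {b,g,u,v} mutually conflict ⇒ χ ≥ 4
  assign b→R2 g→R0 p→R2 q→R3 u→R3 v→R1 — no edge inside a register ⇒ χ ≤ 4
  χ = 4

Answer: 4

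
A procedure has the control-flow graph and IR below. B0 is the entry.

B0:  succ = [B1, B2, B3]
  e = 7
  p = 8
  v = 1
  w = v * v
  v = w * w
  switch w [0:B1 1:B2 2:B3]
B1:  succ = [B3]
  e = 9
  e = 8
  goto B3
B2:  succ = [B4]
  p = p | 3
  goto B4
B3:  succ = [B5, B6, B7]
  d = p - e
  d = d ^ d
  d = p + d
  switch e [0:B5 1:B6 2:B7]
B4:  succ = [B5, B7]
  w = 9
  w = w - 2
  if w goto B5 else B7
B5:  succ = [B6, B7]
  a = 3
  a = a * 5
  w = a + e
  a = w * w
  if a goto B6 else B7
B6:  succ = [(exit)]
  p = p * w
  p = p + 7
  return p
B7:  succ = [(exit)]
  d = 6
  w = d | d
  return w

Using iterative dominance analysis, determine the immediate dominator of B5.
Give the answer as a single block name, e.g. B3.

Answer: B0

Working:
idom tree: B1←B0 B2←B0 B3←B0 B4←B2 B5←B0 B6←B0 B7←B0
Dom∩ at merges:
  B3: preds {B0,B1}: {B0} ∩ {B0,B1} = {B0}; idom=B0
  B5: preds {B3,B4}: {B0,B3} ∩ {B0,B2,B4} = {B0}; idom=B0
  B6: preds {B3,B5}: {B0,B3} ∩ {B0,B5} = {B0}; idom=B0
  B7: preds {B3,B4,B5}: {B0,B3} ∩ {B0,B2,B4} ∩ {B0,B5} = {B0}; idom=B0

idom(B5) = B0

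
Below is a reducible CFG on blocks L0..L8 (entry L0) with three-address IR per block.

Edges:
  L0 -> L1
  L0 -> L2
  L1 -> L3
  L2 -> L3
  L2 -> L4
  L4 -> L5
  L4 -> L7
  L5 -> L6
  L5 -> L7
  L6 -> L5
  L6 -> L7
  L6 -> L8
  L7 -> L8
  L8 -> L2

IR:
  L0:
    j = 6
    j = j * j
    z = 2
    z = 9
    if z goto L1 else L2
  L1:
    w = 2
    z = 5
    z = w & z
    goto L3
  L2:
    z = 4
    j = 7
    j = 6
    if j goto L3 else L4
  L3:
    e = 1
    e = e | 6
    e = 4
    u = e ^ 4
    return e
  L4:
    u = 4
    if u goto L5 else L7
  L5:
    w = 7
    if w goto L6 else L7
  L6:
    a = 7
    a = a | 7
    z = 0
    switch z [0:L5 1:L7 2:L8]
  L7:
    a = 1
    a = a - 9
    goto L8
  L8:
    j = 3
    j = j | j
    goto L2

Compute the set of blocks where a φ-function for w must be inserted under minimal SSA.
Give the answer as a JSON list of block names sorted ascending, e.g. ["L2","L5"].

Answer: ["L2", "L3", "L5", "L7", "L8"]

Analysis:
idom tree: L1←L0 L2←L0 L3←L0 L4←L2 L5←L4 L6←L5 L7←L4 L8←L4
Dom at joins:
  L2: preds {L0,L8}: {L0} ∩ {L0,L2,L4,L8} = {L0}; idom=L0
  L3: preds {L1,L2}: {L0,L1} ∩ {L0,L2} = {L0}; idom=L0
  L5: preds {L4,L6}: {L0,L2,L4} ∩ {L0,L2,L4,L5,L6} = {L0,L2,L4}; idom=L4
  L7: preds {L4,L5,L6}: {L0,L2,L4} ∩ {L0,L2,L4,L5} ∩ {L0,L2,L4,L5,L6} = {L0,L2,L4}; idom=L4
  L8: preds {L6,L7}: {L0,L2,L4,L5,L6} ∩ {L0,L2,L4,L7} = {L0,L2,L4}; idom=L4

DF walk-up:
  join L2 pred L0: · stop@L0
  join L2 pred L8: L8→L4→L2 stop@L0
  join L3 pred L1: L1 stop@L0
  join L3 pred L2: L2 stop@L0
  join L5 pred L4: · stop@L4
  join L5 pred L6: L6→L5 stop@L4
  join L7 pred L4: · stop@L4
  join L7 pred L5: L5 stop@L4
  join L7 pred L6: L6→L5 stop@L4
  join L8 pred L6: L6→L5 stop@L4
  join L8 pred L7: L7 stop@L4
  DF(L0)=∅
  DF(L1)={L3}
  DF(L2)={L2,L3}
  DF(L3)=∅
  DF(L4)={L2}
  DF(L5)={L5,L7,L8}
  DF(L6)={L5,L7,L8}
  DF(L7)={L8}
  DF(L8)={L2}

φ for w: defs {L1,L5}
  DF⁺ = {L2,L3,L5,L7,L8}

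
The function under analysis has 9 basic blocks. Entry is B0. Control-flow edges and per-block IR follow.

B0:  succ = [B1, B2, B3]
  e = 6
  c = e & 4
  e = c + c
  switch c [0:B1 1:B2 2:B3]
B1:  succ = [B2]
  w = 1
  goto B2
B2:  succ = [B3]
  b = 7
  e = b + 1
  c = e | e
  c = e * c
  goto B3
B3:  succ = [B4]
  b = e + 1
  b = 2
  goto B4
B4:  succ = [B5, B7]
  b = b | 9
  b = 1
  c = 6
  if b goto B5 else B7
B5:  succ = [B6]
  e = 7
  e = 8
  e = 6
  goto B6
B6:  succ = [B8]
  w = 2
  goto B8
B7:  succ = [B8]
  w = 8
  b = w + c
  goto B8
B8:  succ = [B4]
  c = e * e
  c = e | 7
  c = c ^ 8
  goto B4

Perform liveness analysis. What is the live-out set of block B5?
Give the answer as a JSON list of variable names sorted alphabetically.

Per-block:
  B0 def {c,e} use ∅
  B1 def {w} use ∅
  B2 def {b,c,e} use ∅
  B3 def {b} use {e}
  B4 def {b,c} use {b}
  B5 def {e} use ∅
  B6 def {w} use ∅
  B7 def {b,w} use {c}
  B8 def {c} use {e}

Liveness:
  B0 li=∅ lo={e}
  B1 li=∅ lo=∅
  B2 li=∅ lo={e}
  B3 li={e} lo={b,e}
  B4 li={b,e} lo={b,c,e}
  B5 li={b} lo={b,e}
  B6 li={b,e} lo={b,e}
  B7 li={c,e} lo={b,e}
  B8 li={b,e} lo={b,e}

live-out(B5) = ["b", "e"]

Answer: ["b", "e"]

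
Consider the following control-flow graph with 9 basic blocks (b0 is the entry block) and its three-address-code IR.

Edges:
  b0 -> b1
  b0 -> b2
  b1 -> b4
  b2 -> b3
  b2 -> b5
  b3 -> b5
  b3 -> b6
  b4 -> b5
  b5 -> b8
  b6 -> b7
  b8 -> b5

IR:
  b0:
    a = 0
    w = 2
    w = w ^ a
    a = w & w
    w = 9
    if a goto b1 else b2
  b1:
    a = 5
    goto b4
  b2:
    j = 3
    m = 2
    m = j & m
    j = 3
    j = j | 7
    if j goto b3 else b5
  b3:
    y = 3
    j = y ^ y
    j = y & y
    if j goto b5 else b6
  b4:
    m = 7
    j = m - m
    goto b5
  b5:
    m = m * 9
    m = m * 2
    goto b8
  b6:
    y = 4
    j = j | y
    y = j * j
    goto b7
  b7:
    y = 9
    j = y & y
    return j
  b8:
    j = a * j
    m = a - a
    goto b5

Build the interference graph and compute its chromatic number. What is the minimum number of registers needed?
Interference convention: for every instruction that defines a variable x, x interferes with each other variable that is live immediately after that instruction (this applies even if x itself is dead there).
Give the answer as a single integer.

Per-block:
  b0: {a,w} / ∅
  b1: {a} / ∅
  b2: {j,m} / ∅
  b3: {j,y} / ∅
  b4: {j,m} / ∅
  b5: {m} / {m}
  b6: {j,y} / {j}
  b7: {j,y} / ∅
  b8: {j,m} / {a,j}

Backward fixpoint:
  b0: in=∅ out={a}
  b1: in=∅ out={a}
  b2: in={a} out={a,j,m}
  b3: in={a,m} out={a,j,m}
  b4: in={a} out={a,j,m}
  b5: in={a,j,m} out={a,j}
  b6: in={j} out=∅
  b7: in=∅ out=∅
  b8: in={a,j} out={a,j,m}

Interfere edges:
  a — {j,m,w,y}
  j — {a,m,y}
  m — {a,j,y}
  w — {a}
  y — {a,j,m}

Registers:
  clique {a,j,m,y} ⇒ need ≥ 4
  assign a→c0 j→c1 m→c2 w→c1 y→c3 — no edge inside a register ⇒ χ ≤ 4
  χ = 4

Answer: 4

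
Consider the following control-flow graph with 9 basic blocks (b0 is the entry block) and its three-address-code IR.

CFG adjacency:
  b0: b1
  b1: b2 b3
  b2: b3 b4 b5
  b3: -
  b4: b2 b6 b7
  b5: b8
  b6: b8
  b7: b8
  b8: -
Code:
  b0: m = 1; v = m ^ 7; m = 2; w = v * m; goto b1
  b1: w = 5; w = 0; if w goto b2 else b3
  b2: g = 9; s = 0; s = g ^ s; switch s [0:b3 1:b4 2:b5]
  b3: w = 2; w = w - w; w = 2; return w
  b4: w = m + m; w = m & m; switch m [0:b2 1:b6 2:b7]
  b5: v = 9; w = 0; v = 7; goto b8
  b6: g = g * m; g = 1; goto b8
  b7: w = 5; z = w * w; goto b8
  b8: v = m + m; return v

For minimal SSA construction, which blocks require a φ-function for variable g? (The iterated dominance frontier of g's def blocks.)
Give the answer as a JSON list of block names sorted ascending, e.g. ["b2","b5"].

Answer: ["b2", "b3", "b8"]

Derivation:
idom tree: b1←b0 b2←b1 b3←b1 b4←b2 b5←b2 b6←b4 b7←b4 b8←b2
Dom∩ at merges:
  b2: preds {b1,b4}: {b0,b1} ∩ {b0,b1,b2,b4} = {b0,b1}; idom=b1
  b3: preds {b1,b2}: {b0,b1} ∩ {b0,b1,b2} = {b0,b1}; idom=b1
  b8: preds {b5,b6,b7}: {b0,b1,b2,b5} ∩ {b0,b1,b2,b4,b6} ∩ {b0,b1,b2,b4,b7} = {b0,b1,b2}; idom=b2

DF walk-up:
  join b2 pred b1: · stop@b1
  join b2 pred b4: b4→b2 stop@b1
  join b3 pred b1: · stop@b1
  join b3 pred b2: b2 stop@b1
  join b8 pred b5: b5 stop@b2
  join b8 pred b6: b6→b4 stop@b2
  join b8 pred b7: b7→b4 stop@b2
  b0 → ∅
  b1 → ∅
  b2 → {b2,b3}
  b3 → ∅
  b4 → {b2,b8}
  b5 → {b8}
  b6 → {b8}
  b7 → {b8}
  b8 → ∅

φ for g: defs {b2,b6}
  DF⁺ = {b2,b3,b8}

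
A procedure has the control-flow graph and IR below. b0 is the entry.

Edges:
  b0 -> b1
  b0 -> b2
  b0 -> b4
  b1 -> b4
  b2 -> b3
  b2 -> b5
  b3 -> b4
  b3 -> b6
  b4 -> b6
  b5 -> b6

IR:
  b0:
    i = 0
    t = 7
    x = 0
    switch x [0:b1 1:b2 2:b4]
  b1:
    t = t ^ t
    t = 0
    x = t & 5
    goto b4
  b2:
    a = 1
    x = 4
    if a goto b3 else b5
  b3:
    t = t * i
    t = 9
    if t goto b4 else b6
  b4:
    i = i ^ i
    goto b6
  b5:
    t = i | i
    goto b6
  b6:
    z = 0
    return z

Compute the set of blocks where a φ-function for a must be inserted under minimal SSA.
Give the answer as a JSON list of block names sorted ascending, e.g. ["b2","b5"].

Answer: ["b4", "b6"]

Derivation:
idom tree: b1←b0 b2←b0 b3←b2 b4←b0 b5←b2 b6←b0
Dom at joins:
  b4: preds {b0,b1,b3}: {b0} ∩ {b0,b1} ∩ {b0,b2,b3} = {b0}; idom=b0
  b6: preds {b3,b4,b5}: {b0,b2,b3} ∩ {b0,b4} ∩ {b0,b2,b5} = {b0}; idom=b0

Frontier:
  join b4 pred b0: · stop@b0
  join b4 pred b1: b1 stop@b0
  join b4 pred b3: b3→b2 stop@b0
  join b6 pred b3: b3→b2 stop@b0
  join b6 pred b4: b4 stop@b0
  join b6 pred b5: b5→b2 stop@b0
  b0: DF=∅
  b1: DF={b4}
  b2: DF={b4,b6}
  b3: DF={b4,b6}
  b4: DF={b6}
  b5: DF={b6}
  b6: DF=∅

φ for a: defs {b2}
  DF⁺ = {b4,b6}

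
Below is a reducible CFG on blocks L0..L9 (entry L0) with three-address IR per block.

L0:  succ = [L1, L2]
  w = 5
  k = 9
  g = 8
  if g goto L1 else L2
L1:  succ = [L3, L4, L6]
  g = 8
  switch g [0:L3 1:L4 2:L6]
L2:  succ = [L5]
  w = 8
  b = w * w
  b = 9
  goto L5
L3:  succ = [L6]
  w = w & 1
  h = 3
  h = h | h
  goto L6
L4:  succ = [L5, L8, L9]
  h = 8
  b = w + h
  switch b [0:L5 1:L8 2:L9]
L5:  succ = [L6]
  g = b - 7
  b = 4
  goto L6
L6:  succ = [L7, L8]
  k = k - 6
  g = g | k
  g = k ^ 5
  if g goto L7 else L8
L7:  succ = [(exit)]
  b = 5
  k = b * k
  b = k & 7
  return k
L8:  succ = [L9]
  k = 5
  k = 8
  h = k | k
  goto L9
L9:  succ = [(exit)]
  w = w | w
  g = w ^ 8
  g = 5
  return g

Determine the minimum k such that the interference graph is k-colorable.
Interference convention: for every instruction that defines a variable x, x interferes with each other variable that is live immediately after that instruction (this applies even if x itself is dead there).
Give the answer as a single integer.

Per-block:
  L0 def {g,k,w} use ∅
  L1 def {g} use ∅
  L2 def {b,w} use ∅
  L3 def {h,w} use {w}
  L4 def {b,h} use {w}
  L5 def {b,g} use {b}
  L6 def {g,k} use {g,k}
  L7 def {b,k} use {k}
  L8 def {h,k} use ∅
  L9 def {g,w} use {w}

Live sets:
  L0: in=∅ out={k,w}
  L1: in={k,w} out={g,k,w}
  L2: in={k} out={b,k,w}
  L3: in={g,k,w} out={g,k,w}
  L4: in={k,w} out={b,k,w}
  L5: in={b,k,w} out={g,k,w}
  L6: in={g,k,w} out={k,w}
  L7: in={k} out=∅
  L8: in={w} out={w}
  L9: in={w} out=∅

Interference:
  b↔{g,k,w}
  g↔{b,h,k,w}
  h↔{g,k,w}
  k↔{b,g,h,w}
  w↔{b,g,h,k}

Registers:
  clique {b,g,k,w} ⇒ need ≥ 4
  4-colouring: R0={g}  R1={k}  R2={w}  R3={b,h}
  χ = 4

Answer: 4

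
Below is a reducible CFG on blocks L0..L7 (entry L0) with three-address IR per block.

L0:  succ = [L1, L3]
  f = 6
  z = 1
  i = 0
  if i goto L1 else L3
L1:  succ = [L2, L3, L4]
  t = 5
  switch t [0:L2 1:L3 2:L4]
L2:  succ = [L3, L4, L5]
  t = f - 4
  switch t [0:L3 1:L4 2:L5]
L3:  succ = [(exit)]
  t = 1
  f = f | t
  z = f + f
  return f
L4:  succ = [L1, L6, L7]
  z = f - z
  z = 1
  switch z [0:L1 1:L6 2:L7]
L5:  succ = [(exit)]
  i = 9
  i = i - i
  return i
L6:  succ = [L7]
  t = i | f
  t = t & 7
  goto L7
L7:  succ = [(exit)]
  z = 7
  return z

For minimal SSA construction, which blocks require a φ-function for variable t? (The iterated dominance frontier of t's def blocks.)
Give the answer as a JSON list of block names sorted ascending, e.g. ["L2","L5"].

idom tree: L1←L0 L2←L1 L3←L0 L4←L1 L5←L2 L6←L4 L7←L4
Join-block Dom:
  L1: preds {L0,L4}: {L0} ∩ {L0,L1,L4} = {L0}; idom=L0
  L3: preds {L0,L1,L2}: {L0} ∩ {L0,L1} ∩ {L0,L1,L2} = {L0}; idom=L0
  L4: preds {L1,L2}: {L0,L1} ∩ {L0,L1,L2} = {L0,L1}; idom=L1
  L7: preds {L4,L6}: {L0,L1,L4} ∩ {L0,L1,L4,L6} = {L0,L1,L4}; idom=L4

DF derivation:
  join L1 pred L0: · stop@L0
  join L1 pred L4: L4→L1 stop@L0
  join L3 pred L0: · stop@L0
  join L3 pred L1: L1 stop@L0
  join L3 pred L2: L2→L1 stop@L0
  join L4 pred L1: · stop@L1
  join L4 pred L2: L2 stop@L1
  join L7 pred L4: · stop@L4
  join L7 pred L6: L6 stop@L4
  DF(L0)=∅
  DF(L1)={L1,L3}
  DF(L2)={L3,L4}
  DF(L3)=∅
  DF(L4)={L1}
  DF(L5)=∅
  DF(L6)={L7}
  DF(L7)=∅

φ for t: defs {L1,L2,L3,L6}
  DF⁺ = {L1,L3,L4,L7}

Answer: ["L1", "L3", "L4", "L7"]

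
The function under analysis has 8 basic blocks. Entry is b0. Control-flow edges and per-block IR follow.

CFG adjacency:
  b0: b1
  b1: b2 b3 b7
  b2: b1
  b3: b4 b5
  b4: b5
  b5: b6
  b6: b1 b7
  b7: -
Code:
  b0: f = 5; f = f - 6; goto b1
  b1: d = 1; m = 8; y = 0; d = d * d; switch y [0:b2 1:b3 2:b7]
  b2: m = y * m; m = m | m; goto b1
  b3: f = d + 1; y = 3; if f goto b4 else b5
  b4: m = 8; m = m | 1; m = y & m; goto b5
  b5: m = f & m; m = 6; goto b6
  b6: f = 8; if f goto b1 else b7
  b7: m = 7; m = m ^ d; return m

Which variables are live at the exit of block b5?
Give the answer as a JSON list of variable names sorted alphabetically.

Per-block:
  b0 def {f} use ∅
  b1 def {d,m,y} use ∅
  b2 def {m} use {m,y}
  b3 def {f,y} use {d}
  b4 def {m} use {y}
  b5 def {m} use {f,m}
  b6 def {f} use ∅
  b7 def {m} use {d}

Liveness:
  live b0: ∅→∅
  live b1: ∅→{d,m,y}
  live b2: {m,y}→∅
  live b3: {d,m}→{d,f,m,y}
  live b4: {d,f,y}→{d,f,m}
  live b5: {d,f,m}→{d}
  live b6: {d}→{d}
  live b7: {d}→∅

live-out(b5) = ["d"]

Answer: ["d"]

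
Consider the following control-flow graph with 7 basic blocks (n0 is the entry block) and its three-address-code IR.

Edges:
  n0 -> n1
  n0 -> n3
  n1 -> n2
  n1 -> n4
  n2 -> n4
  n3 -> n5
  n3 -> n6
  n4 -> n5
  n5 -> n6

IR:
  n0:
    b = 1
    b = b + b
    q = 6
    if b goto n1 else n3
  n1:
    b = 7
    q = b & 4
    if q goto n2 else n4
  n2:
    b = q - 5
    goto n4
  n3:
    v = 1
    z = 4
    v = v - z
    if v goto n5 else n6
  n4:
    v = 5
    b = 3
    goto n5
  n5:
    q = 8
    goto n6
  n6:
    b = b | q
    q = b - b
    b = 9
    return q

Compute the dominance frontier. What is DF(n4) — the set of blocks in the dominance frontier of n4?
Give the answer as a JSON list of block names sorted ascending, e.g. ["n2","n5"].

Answer: ["n5"]

Analysis:
idom tree: n1←n0 n2←n1 n3←n0 n4←n1 n5←n0 n6←n0
Dom at joins:
  n4: preds {n1,n2}: {n0,n1} ∩ {n0,n1,n2} = {n0,n1}; idom=n1
  n5: preds {n3,n4}: {n0,n3} ∩ {n0,n1,n4} = {n0}; idom=n0
  n6: preds {n3,n5}: {n0,n3} ∩ {n0,n5} = {n0}; idom=n0

Frontier:
  n4←n1: walk · to n1
  n4←n2: walk n2 to n1
  n5←n3: walk n3 to n0
  n5←n4: walk n4→n1 to n0
  n6←n3: walk n3 to n0
  n6←n5: walk n5 to n0
  n0: DF=∅
  n1: DF={n5}
  n2: DF={n4}
  n3: DF={n5,n6}
  n4: DF={n5}
  n5: DF={n6}
  n6: DF=∅

DF(n4) = ["n5"]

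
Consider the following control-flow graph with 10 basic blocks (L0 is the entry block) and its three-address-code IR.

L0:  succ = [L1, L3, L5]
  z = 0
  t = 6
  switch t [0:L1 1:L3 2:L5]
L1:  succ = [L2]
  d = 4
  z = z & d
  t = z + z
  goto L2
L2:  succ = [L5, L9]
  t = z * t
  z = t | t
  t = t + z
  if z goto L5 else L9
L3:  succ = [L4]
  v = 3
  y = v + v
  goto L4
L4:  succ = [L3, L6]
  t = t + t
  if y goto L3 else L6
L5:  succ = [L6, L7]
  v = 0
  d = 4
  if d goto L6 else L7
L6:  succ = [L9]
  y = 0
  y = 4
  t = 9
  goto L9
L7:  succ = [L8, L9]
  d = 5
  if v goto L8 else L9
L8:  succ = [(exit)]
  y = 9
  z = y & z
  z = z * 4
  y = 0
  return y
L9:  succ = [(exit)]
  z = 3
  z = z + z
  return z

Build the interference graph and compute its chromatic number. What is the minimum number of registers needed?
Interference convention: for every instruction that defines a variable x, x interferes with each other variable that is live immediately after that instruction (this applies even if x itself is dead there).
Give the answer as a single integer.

def/use:
  L0: {t,z} / ∅
  L1: {d,t,z} / {z}
  L2: {t,z} / {t,z}
  L3: {v,y} / ∅
  L4: {t} / {t,y}
  L5: {d,v} / ∅
  L6: {t,y} / ∅
  L7: {d} / {v}
  L8: {y,z} / {z}
  L9: {z} / ∅

Backward fixpoint:
  L0: in=∅ out={t,z}
  L1: in={z} out={t,z}
  L2: in={t,z} out={z}
  L3: in={t} out={t,y}
  L4: in={t,y} out={t}
  L5: in={z} out={v,z}
  L6: in=∅ out=∅
  L7: in={v,z} out={z}
  L8: in={z} out=∅
  L9: in=∅ out=∅

Interference:
  d↔{v,z}
  t↔{v,y,z}
  v↔{d,t,z}
  y↔{t,z}
  z↔{d,t,v,y}

Colouring:
  lower bound: {d,v,z} mutually conflict ⇒ χ ≥ 3
  assign d→c1 t→c1 v→c2 y→c2 z→c0 — no edge inside a register ⇒ χ ≤ 3
  χ = 3

Answer: 3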